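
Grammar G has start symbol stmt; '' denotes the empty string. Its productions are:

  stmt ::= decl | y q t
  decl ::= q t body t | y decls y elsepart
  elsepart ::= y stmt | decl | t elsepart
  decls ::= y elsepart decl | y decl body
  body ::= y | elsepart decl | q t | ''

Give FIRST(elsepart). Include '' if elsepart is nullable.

{ q, t, y }

elsepart ::= y stmt contributes {y}.
From elsepart ::= decl: add FIRST(decl) = { q, y }.
elsepart ::= t elsepart contributes {t}.
Union: FIRST(elsepart) = { q, t, y }.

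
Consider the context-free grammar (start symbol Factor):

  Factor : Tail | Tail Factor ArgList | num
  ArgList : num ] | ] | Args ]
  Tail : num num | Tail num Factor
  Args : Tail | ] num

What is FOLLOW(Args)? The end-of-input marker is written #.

In ArgList : Args ]: add FIRST(]) = { ] }.
Union: FOLLOW(Args) = { ] }.

{ ] }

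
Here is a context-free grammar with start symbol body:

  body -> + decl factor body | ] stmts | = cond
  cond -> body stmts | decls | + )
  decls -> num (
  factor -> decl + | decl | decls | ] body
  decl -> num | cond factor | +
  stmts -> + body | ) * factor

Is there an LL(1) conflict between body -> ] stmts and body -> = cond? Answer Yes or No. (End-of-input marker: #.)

FIRST(] stmts) = { ] } and FIRST(= cond) = { = }.
The FIRST sets are disjoint and neither alternative is nullable — no conflict.

No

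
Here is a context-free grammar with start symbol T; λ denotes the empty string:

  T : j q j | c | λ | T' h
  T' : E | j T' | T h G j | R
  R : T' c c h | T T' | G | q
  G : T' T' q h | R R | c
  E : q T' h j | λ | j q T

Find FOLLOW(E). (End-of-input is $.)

{ c, h, j, q }

In T' : E: E is at the end, add FOLLOW(T') = { c, h, j, q }.
Union: FOLLOW(E) = { c, h, j, q }.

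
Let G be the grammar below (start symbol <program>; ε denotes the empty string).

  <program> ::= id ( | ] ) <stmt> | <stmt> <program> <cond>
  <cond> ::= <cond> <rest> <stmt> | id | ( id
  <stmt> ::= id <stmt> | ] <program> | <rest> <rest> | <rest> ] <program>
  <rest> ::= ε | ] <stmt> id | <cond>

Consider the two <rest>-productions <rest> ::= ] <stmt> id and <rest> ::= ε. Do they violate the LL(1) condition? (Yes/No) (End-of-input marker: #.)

Yes

FIRST(] <stmt> id) = { ] } and FIRST(ε) = { ε }.
The second alternative is nullable and FOLLOW(<rest>) = { #, (, ], id } shares ] with FIRST of the first — conflict.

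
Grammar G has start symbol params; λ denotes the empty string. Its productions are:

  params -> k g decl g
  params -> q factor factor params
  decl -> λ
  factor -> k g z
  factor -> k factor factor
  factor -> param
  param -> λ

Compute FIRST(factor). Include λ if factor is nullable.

{ k, λ }

factor -> k g z contributes {k}.
factor -> k factor factor contributes {k}.
From factor -> param: add FIRST(param) = { λ } (including λ since param is nullable).
Union: FIRST(factor) = { k, λ }.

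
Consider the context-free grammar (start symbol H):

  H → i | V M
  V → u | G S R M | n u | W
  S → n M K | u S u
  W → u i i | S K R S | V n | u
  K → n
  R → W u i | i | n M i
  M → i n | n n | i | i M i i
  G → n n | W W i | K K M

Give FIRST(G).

G → n n contributes {n}.
From G → W W i: add FIRST(W) = { n, u }.
From G → K K M: add FIRST(K) = { n }.
Union: FIRST(G) = { n, u }.

{ n, u }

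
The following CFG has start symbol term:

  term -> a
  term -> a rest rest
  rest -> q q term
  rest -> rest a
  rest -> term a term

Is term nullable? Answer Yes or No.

No

No nonterminal in this grammar is nullable.
No production of term has an RHS whose symbols are all nullable, so term is not nullable.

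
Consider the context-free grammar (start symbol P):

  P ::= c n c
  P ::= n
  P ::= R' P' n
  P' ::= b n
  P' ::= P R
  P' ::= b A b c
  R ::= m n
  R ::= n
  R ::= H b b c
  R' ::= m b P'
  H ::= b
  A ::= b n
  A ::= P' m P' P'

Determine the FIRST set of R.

R ::= m n contributes {m}.
R ::= n contributes {n}.
From R ::= H b b c: add FIRST(H) = { b }.
Union: FIRST(R) = { b, m, n }.

{ b, m, n }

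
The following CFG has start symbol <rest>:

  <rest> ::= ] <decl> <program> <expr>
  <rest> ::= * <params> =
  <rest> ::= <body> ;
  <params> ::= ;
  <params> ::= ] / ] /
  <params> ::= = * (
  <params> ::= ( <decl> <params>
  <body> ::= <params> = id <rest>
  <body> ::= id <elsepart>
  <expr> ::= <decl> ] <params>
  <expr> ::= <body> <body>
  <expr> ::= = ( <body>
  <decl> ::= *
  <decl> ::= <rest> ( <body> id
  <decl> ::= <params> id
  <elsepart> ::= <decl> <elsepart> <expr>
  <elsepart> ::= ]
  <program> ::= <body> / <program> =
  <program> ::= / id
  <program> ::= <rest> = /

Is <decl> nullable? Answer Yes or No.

No

No nonterminal in this grammar is nullable.
No production of <decl> has an RHS whose symbols are all nullable, so <decl> is not nullable.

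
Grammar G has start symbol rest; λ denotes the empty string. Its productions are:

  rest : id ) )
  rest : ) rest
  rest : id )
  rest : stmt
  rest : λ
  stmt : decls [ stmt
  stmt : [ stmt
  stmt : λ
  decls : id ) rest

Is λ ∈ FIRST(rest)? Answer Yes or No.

Yes

rest has an λ-production, so rest ⇒ λ.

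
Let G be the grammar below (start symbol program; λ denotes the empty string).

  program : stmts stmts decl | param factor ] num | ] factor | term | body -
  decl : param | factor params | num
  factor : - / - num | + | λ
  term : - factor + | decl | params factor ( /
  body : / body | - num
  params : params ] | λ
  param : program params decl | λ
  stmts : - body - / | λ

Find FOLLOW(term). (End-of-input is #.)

In program : term: term is at the end, add FOLLOW(program) = { #, (, +, -, /, ], num }.
Union: FOLLOW(term) = { #, (, +, -, /, ], num }.

{ #, (, +, -, /, ], num }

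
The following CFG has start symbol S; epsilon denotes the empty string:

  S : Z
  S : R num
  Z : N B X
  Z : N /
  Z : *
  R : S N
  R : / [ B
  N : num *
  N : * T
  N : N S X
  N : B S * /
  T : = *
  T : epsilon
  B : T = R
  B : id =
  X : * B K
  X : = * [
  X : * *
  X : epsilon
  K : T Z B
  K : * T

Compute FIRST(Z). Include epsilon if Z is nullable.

{ *, =, id, num }

From Z : N B X: add FIRST(N) = { *, =, id, num }.
From Z : N /: add FIRST(N) = { *, =, id, num }.
Z : * contributes {*}.
Union: FIRST(Z) = { *, =, id, num }.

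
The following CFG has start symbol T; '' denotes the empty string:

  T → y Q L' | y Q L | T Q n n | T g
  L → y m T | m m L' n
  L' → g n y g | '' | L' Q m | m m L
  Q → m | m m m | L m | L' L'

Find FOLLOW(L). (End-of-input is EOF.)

In T → y Q L: L is at the end, add FOLLOW(T) = { EOF, g, m, n, y }.
In L' → m m L: L is at the end, add FOLLOW(L') = { EOF, g, m, n, y }.
In Q → L m: add FIRST(m) = { m }.
Union: FOLLOW(L) = { EOF, g, m, n, y }.

{ EOF, g, m, n, y }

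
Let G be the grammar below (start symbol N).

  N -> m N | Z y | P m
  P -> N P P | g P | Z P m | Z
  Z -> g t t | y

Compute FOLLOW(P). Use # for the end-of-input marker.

In N -> P m: add FIRST(m) = { m }.
In P -> N P P: add FIRST(P) = { g, m, y }.
In P -> N P P: P is at the end, add FOLLOW(P) = { g, m, y }.
In P -> g P: P is at the end, add FOLLOW(P) = { g, m, y }.
In P -> Z P m: add FIRST(m) = { m }.
Union: FOLLOW(P) = { g, m, y }.

{ g, m, y }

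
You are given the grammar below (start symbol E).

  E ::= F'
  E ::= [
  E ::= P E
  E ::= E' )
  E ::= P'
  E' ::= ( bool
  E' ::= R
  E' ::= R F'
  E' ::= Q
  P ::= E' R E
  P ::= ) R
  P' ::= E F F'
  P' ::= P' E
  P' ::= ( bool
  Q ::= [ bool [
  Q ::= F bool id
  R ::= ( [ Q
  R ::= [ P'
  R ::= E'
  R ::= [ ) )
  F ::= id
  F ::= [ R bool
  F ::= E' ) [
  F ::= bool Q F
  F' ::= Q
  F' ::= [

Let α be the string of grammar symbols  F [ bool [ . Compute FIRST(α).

Add FIRST(F) = { (, [, bool, id }; F is not nullable, stop.

{ (, [, bool, id }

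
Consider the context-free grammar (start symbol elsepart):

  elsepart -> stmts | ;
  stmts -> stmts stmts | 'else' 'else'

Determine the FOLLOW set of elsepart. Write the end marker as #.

elsepart is the start symbol, so # ∈ FOLLOW(elsepart).
Union: FOLLOW(elsepart) = { # }.

{ # }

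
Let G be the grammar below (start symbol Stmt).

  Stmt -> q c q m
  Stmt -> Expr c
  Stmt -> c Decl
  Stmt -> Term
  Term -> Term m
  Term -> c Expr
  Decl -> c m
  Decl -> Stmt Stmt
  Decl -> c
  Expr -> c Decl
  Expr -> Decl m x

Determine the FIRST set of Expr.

{ c, q }

Expr -> c Decl contributes {c}.
From Expr -> Decl m x: add FIRST(Decl) = { c, q }.
Union: FIRST(Expr) = { c, q }.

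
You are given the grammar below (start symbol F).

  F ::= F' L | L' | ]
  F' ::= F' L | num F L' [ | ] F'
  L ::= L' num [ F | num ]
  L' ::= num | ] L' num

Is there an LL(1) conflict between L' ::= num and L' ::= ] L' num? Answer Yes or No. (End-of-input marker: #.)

FIRST(num) = { num } and FIRST(] L' num) = { ] }.
The FIRST sets are disjoint and neither alternative is nullable — no conflict.

No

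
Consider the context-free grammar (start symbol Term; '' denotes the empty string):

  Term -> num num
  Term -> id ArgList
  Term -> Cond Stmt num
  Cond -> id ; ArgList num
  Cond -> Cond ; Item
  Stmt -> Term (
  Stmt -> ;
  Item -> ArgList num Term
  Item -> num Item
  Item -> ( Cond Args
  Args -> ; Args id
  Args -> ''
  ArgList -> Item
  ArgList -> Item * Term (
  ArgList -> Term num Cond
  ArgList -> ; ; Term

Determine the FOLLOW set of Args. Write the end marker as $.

{ $, (, *, ;, id, num }

In Item -> ( Cond Args: Args is at the end, add FOLLOW(Item) = { $, (, *, ;, id, num }.
In Args -> ; Args id: add FIRST(id) = { id }.
Union: FOLLOW(Args) = { $, (, *, ;, id, num }.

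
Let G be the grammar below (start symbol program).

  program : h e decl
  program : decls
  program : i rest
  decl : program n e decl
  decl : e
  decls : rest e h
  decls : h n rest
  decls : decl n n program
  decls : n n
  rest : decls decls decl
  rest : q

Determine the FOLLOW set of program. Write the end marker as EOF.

program is the start symbol, so EOF ∈ FOLLOW(program).
In decl : program n e decl: add FIRST(n e decl) = { n }.
In decls : decl n n program: program is at the end, add FOLLOW(decls) = { EOF, e, h, i, n, q }.
Union: FOLLOW(program) = { EOF, e, h, i, n, q }.

{ EOF, e, h, i, n, q }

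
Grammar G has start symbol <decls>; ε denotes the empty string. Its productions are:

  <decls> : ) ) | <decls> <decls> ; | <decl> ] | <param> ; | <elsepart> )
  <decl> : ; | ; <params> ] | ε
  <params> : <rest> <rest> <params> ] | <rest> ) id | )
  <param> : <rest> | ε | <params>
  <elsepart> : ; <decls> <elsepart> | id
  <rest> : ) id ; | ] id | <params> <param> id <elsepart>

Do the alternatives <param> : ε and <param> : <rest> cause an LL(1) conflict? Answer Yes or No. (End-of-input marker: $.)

No

FIRST(ε) = { ε } and FIRST(<rest>) = { ), ] }.
The first is nullable but FOLLOW(<param>) = { ;, id } is disjoint from FIRST of the second.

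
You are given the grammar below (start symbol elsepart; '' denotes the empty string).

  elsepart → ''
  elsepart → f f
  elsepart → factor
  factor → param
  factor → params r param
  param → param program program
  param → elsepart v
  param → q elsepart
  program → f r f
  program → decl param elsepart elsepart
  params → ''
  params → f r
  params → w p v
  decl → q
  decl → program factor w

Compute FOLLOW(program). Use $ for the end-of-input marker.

In param → param program program: add FIRST(program) = { f, q }.
In param → param program program: program is at the end, add FOLLOW(param) = { $, f, q, r, v, w }.
In decl → program factor w: add FIRST(factor w) = { f, q, r, v, w }.
Union: FOLLOW(program) = { $, f, q, r, v, w }.

{ $, f, q, r, v, w }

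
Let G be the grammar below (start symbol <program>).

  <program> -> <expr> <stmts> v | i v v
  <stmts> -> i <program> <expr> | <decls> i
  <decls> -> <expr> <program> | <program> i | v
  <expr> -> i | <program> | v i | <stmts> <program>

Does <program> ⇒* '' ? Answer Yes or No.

No

No nonterminal in this grammar is nullable.
No production of <program> has an RHS whose symbols are all nullable, so <program> is not nullable.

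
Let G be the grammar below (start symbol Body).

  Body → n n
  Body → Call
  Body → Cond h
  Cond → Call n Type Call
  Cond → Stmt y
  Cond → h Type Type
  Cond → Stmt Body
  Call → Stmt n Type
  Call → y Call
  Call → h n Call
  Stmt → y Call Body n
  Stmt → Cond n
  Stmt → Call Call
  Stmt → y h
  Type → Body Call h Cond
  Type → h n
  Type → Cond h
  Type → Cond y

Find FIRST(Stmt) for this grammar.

{ h, y }

Stmt → y Call Body n contributes {y}.
From Stmt → Cond n: add FIRST(Cond) = { h, y }.
From Stmt → Call Call: add FIRST(Call) = { h, y }.
Stmt → y h contributes {y}.
Union: FIRST(Stmt) = { h, y }.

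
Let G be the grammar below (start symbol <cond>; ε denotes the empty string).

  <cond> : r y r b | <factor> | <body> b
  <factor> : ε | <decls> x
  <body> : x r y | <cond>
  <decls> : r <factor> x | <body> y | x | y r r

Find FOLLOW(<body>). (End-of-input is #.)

In <cond> : <body> b: add FIRST(b) = { b }.
In <decls> : <body> y: add FIRST(y) = { y }.
Union: FOLLOW(<body>) = { b, y }.

{ b, y }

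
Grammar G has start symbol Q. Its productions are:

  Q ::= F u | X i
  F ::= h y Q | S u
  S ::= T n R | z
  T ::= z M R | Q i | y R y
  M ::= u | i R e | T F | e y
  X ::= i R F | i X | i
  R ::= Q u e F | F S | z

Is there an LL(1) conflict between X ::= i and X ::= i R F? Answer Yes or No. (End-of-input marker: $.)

Yes

FIRST(i) = { i } and FIRST(i R F) = { i }.
Both contain i, so the two alternatives are not disjoint — LL(1) conflict.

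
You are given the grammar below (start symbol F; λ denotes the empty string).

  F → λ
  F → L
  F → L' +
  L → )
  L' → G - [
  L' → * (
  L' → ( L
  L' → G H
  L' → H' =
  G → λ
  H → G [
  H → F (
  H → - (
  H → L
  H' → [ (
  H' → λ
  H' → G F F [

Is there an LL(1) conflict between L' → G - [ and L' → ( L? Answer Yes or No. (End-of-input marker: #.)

No

FIRST(G - [) = { - } and FIRST(( L) = { ( }.
The FIRST sets are disjoint and neither alternative is nullable — no conflict.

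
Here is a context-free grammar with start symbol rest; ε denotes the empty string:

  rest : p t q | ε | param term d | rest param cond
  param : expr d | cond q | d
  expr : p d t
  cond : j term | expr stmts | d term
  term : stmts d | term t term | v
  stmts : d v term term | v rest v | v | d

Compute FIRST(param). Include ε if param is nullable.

From param : expr d: add FIRST(expr) = { p }.
From param : cond q: add FIRST(cond) = { d, j, p }.
param : d contributes {d}.
Union: FIRST(param) = { d, j, p }.

{ d, j, p }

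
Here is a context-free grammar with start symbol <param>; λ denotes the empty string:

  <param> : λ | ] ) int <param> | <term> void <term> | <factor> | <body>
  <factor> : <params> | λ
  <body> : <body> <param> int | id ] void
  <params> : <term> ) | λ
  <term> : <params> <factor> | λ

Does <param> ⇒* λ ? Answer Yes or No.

<param> has an λ-production, so <param> ⇒ λ.

Yes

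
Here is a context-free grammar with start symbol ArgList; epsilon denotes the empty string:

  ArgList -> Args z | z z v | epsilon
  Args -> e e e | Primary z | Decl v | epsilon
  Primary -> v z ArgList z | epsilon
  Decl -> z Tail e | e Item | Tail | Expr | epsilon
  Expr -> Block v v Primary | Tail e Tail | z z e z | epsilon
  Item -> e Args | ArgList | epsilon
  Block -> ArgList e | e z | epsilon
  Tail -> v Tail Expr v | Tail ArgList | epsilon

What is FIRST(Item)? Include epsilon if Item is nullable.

{ e, v, z, epsilon }

Item -> e Args contributes {e}.
From Item -> ArgList: add FIRST(ArgList) = { e, v, z, epsilon } (including epsilon since ArgList is nullable).
Item -> epsilon contributes epsilon.
Union: FIRST(Item) = { e, v, z, epsilon }.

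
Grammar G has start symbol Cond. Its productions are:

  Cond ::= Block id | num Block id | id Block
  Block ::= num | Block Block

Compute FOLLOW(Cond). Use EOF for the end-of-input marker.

{ EOF }

Cond is the start symbol, so EOF ∈ FOLLOW(Cond).
Union: FOLLOW(Cond) = { EOF }.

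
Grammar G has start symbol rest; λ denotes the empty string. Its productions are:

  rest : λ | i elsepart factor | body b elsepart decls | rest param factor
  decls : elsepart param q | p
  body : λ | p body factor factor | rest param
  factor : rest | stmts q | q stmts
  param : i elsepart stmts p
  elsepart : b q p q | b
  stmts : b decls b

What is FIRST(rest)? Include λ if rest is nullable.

rest : λ contributes λ.
rest : i elsepart factor contributes {i}.
From rest : body b elsepart decls: body nullable, take FIRST(body) ∪ {b} = { b, i, p }.
From rest : rest param factor: rest nullable, take FIRST(rest) ∪ FIRST(param) = { b, i, p }.
Union: FIRST(rest) = { b, i, p, λ }.

{ b, i, p, λ }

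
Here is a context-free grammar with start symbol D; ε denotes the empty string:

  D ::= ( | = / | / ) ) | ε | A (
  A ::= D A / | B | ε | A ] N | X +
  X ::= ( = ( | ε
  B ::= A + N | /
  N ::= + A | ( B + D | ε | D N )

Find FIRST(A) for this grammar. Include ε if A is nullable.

From A ::= D A /: D, A nullable, take FIRST(D) ∪ FIRST(A) ∪ {/} = { (, +, /, =, ] }.
From A ::= B: add FIRST(B) = { (, +, /, =, ] }.
A ::= ε contributes ε.
From A ::= A ] N: A nullable, take FIRST(A) ∪ {]} = { (, +, /, =, ] }.
From A ::= X +: X nullable, take FIRST(X) ∪ {+} = { (, + }.
Union: FIRST(A) = { (, +, /, =, ], ε }.

{ (, +, /, =, ], ε }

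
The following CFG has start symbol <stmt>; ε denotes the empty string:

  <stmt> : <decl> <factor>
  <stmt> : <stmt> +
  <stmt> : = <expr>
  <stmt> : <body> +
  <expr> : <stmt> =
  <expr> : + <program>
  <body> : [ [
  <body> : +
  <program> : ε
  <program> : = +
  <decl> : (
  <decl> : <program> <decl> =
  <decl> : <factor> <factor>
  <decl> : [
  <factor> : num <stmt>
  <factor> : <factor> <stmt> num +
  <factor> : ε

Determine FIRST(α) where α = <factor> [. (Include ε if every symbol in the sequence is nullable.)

Add FIRST(<factor>)\{ε} = { (, +, =, [, num }; <factor> is nullable, continue.
[ is a terminal; add {[} and stop.

{ (, +, =, [, num }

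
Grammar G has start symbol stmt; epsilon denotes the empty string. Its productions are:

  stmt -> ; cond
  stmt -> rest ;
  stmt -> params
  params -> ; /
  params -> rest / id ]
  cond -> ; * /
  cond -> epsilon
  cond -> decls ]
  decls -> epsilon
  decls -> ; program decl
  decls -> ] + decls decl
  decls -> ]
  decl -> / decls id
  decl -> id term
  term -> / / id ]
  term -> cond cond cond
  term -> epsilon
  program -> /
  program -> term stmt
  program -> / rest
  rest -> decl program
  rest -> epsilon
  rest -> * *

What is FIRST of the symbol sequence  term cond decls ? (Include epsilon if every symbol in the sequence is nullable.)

Add FIRST(term)\{epsilon} = { /, ;, ] }; term is nullable, continue.
Add FIRST(cond)\{epsilon} = { ;, ] }; cond is nullable, continue.
Add FIRST(decls)\{epsilon} = { ;, ] }; decls is nullable, continue.
Every symbol is nullable, so include epsilon.

{ /, ;, ], epsilon }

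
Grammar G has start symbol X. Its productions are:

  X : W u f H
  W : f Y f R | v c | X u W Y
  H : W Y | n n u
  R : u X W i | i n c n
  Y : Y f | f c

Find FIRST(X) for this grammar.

From X : W u f H: add FIRST(W) = { f, v }.
Union: FIRST(X) = { f, v }.

{ f, v }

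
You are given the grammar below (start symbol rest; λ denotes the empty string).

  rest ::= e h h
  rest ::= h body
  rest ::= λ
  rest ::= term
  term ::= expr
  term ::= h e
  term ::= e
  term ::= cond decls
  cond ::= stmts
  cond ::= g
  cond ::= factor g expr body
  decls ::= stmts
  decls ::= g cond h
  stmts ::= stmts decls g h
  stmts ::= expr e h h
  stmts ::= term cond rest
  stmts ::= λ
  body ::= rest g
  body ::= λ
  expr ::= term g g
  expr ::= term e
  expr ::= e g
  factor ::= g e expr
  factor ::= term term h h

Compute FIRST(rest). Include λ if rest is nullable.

rest ::= e h h contributes {e}.
rest ::= h body contributes {h}.
rest ::= λ contributes λ.
From rest ::= term: add FIRST(term) = { e, g, h, λ } (including λ since term is nullable).
Union: FIRST(rest) = { e, g, h, λ }.

{ e, g, h, λ }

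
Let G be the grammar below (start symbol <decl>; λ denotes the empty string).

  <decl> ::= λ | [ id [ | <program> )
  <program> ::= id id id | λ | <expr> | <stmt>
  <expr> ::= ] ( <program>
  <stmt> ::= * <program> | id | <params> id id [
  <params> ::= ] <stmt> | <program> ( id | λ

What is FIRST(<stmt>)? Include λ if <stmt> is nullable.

<stmt> ::= * <program> contributes {*}.
<stmt> ::= id contributes {id}.
From <stmt> ::= <params> id id [: <params> nullable, take FIRST(<params>) ∪ {id} = { (, *, ], id }.
Union: FIRST(<stmt>) = { (, *, ], id }.

{ (, *, ], id }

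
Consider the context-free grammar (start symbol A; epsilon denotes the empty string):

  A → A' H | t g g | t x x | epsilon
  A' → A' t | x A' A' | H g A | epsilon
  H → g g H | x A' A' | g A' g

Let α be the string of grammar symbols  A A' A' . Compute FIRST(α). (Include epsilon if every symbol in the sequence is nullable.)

{ g, t, x, epsilon }

Add FIRST(A)\{epsilon} = { g, t, x }; A is nullable, continue.
Add FIRST(A')\{epsilon} = { g, t, x }; A' is nullable, continue.
Add FIRST(A')\{epsilon} = { g, t, x }; A' is nullable, continue.
Every symbol is nullable, so include epsilon.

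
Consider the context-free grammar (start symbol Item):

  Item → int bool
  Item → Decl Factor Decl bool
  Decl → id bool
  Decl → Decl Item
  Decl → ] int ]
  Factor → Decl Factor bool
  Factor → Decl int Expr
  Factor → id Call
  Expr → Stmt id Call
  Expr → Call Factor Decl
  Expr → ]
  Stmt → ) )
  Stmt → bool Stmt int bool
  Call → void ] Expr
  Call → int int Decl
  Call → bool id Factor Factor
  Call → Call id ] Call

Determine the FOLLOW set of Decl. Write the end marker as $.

{ ], bool, id, int }

In Item → Decl Factor Decl bool: add FIRST(Factor Decl bool) = { ], id }.
In Item → Decl Factor Decl bool: add FIRST(bool) = { bool }.
In Decl → Decl Item: add FIRST(Item) = { ], id, int }.
In Factor → Decl Factor bool: add FIRST(Factor bool) = { ], id }.
In Factor → Decl int Expr: add FIRST(int Expr) = { int }.
In Expr → Call Factor Decl: Decl is at the end, add FOLLOW(Expr) = { ], bool, id }.
In Call → int int Decl: Decl is at the end, add FOLLOW(Call) = { ], bool, id }.
Union: FOLLOW(Decl) = { ], bool, id, int }.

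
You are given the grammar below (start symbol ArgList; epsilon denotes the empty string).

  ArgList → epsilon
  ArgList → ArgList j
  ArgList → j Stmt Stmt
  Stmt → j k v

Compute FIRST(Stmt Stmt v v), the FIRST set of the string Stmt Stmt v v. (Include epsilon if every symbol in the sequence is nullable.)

Add FIRST(Stmt) = { j }; Stmt is not nullable, stop.

{ j }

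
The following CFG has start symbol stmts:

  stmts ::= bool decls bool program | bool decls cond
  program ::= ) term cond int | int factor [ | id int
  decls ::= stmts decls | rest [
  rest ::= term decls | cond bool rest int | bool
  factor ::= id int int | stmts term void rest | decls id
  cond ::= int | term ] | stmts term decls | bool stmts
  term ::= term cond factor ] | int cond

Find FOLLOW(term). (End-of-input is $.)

{ ], bool, int, void }

In program ::= ) term cond int: add FIRST(cond int) = { bool, int }.
In rest ::= term decls: add FIRST(decls) = { bool, int }.
In factor ::= stmts term void rest: add FIRST(void rest) = { void }.
In cond ::= term ]: add FIRST(]) = { ] }.
In cond ::= stmts term decls: add FIRST(decls) = { bool, int }.
In term ::= term cond factor ]: add FIRST(cond factor ]) = { bool, int }.
Union: FOLLOW(term) = { ], bool, int, void }.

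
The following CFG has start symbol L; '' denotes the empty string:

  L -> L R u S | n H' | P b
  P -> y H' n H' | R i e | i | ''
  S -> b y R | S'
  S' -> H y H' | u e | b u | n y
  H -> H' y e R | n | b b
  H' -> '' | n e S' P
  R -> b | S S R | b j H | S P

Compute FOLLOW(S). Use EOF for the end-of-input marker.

{ EOF, b, i, n, u, y }

In L -> L R u S: S is at the end, add FOLLOW(L) = { EOF, b, n, u, y }.
In R -> S S R: add FIRST(S R) = { b, n, u, y }.
In R -> S S R: add FIRST(R) = { b, n, u, y }.
In R -> S P: add FIRST(P)\{''} = { b, i, n, u, y }.
  Since P is nullable, also add FOLLOW(R) = { EOF, b, i, n, u, y }.
Union: FOLLOW(S) = { EOF, b, i, n, u, y }.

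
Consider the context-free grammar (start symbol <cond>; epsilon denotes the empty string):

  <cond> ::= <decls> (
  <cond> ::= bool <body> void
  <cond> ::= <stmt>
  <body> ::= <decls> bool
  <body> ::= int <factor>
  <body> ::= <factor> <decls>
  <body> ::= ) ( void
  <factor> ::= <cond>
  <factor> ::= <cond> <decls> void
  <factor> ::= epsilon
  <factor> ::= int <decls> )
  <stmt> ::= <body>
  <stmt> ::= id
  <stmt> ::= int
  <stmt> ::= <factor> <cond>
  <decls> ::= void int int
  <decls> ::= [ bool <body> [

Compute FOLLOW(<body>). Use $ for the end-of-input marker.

In <cond> ::= bool <body> void: add FIRST(void) = { void }.
In <stmt> ::= <body>: <body> is at the end, add FOLLOW(<stmt>) = { $, ), [, bool, id, int, void }.
In <decls> ::= [ bool <body> [: add FIRST([) = { [ }.
Union: FOLLOW(<body>) = { $, ), [, bool, id, int, void }.

{ $, ), [, bool, id, int, void }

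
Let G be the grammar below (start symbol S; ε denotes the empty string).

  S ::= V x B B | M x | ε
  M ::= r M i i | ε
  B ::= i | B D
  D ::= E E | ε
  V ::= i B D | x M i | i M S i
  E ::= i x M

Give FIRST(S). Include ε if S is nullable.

From S ::= V x B B: add FIRST(V) = { i, x }.
From S ::= M x: M nullable, take FIRST(M) ∪ {x} = { r, x }.
S ::= ε contributes ε.
Union: FIRST(S) = { i, r, x, ε }.

{ i, r, x, ε }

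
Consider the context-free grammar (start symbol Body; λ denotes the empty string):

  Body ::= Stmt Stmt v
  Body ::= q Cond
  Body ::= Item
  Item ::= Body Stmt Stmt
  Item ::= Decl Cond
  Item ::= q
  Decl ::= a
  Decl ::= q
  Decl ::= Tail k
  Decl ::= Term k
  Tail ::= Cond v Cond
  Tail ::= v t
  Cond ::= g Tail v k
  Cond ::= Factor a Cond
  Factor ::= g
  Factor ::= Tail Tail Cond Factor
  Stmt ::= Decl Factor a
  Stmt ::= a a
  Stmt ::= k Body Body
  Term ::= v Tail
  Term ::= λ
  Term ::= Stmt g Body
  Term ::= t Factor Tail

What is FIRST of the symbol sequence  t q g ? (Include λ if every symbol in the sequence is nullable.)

t is a terminal; add {t} and stop.

{ t }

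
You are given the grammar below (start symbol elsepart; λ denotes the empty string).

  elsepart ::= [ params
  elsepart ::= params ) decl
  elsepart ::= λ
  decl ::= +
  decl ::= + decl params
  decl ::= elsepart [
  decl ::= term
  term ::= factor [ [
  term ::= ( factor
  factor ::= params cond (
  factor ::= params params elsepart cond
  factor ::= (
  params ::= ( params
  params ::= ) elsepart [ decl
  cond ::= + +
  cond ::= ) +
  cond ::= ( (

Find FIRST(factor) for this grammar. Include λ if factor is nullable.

From factor ::= params cond (: add FIRST(params) = { (, ) }.
From factor ::= params params elsepart cond: add FIRST(params) = { (, ) }.
factor ::= ( contributes {(}.
Union: FIRST(factor) = { (, ) }.

{ (, ) }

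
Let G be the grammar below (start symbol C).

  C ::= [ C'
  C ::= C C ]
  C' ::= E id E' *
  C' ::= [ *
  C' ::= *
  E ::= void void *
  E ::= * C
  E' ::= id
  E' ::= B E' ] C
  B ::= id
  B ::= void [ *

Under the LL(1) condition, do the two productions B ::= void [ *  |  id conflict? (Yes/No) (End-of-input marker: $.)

No

FIRST(void [ *) = { void } and FIRST(id) = { id }.
The FIRST sets are disjoint and neither alternative is nullable — no conflict.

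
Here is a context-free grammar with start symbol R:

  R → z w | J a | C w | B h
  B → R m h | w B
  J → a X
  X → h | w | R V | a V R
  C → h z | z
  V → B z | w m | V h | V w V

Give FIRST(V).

{ a, h, w, z }

From V → B z: add FIRST(B) = { a, h, w, z }.
V → w m contributes {w}.
From V → V h: add FIRST(V) = { a, h, w, z }.
From V → V w V: add FIRST(V) = { a, h, w, z }.
Union: FIRST(V) = { a, h, w, z }.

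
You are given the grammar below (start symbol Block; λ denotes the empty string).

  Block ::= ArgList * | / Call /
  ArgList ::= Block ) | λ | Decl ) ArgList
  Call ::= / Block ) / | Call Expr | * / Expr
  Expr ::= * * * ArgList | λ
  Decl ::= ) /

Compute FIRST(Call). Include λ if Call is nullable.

{ *, / }

Call ::= / Block ) / contributes {/}.
From Call ::= Call Expr: add FIRST(Call) = { *, / }.
Call ::= * / Expr contributes {*}.
Union: FIRST(Call) = { *, / }.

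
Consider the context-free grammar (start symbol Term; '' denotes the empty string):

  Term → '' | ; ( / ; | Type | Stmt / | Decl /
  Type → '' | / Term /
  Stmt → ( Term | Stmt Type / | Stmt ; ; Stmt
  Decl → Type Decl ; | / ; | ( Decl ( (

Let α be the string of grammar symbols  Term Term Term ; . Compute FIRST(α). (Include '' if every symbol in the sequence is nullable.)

{ (, /, ; }

Add FIRST(Term)\{''} = { (, /, ; }; Term is nullable, continue.
Add FIRST(Term)\{''} = { (, /, ; }; Term is nullable, continue.
Add FIRST(Term)\{''} = { (, /, ; }; Term is nullable, continue.
; is a terminal; add {;} and stop.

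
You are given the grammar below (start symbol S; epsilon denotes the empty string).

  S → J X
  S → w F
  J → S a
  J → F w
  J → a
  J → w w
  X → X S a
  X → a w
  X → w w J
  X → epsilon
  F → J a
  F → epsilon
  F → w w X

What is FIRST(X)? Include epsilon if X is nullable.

{ a, w, epsilon }

From X → X S a: X nullable, take FIRST(X) ∪ FIRST(S) = { a, w }.
X → a w contributes {a}.
X → w w J contributes {w}.
X → epsilon contributes epsilon.
Union: FIRST(X) = { a, w, epsilon }.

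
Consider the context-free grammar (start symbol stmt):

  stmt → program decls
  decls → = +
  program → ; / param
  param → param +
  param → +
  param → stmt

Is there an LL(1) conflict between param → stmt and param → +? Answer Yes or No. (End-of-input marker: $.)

No

FIRST(stmt) = { ; } and FIRST(+) = { + }.
The FIRST sets are disjoint and neither alternative is nullable — no conflict.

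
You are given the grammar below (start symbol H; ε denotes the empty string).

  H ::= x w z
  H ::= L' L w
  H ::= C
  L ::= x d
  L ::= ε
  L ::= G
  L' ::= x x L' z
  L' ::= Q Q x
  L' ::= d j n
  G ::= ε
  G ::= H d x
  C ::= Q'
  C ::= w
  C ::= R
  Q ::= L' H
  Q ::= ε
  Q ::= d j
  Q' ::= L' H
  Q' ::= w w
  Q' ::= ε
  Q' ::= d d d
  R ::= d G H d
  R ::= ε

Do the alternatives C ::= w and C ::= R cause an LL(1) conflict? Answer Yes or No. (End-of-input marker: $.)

FIRST(w) = { w } and FIRST(R) = { d, ε }.
The second is nullable but FOLLOW(C) = { $, d, x } is disjoint from FIRST of the first.

No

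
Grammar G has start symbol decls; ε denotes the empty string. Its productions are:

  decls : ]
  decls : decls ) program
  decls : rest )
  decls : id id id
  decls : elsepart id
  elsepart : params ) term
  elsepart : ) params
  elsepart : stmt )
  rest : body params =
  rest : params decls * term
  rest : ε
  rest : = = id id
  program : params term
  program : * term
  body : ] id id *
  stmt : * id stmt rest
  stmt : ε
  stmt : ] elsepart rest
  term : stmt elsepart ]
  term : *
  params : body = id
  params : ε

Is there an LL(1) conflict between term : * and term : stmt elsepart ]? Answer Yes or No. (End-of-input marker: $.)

Yes

FIRST(*) = { * } and FIRST(stmt elsepart ]) = { ), *, ] }.
Both contain *, so the two alternatives are not disjoint — LL(1) conflict.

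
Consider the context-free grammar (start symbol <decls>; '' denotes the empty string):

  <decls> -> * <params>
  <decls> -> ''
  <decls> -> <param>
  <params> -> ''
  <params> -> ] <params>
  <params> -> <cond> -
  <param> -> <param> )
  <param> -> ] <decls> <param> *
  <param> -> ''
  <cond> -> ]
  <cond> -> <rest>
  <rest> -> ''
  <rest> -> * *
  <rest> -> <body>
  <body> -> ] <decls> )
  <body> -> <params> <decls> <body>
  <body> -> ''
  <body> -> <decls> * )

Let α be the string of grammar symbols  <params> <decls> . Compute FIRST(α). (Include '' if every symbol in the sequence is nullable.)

{ ), *, -, ], '' }

Add FIRST(<params>)\{''} = { ), *, -, ] }; <params> is nullable, continue.
Add FIRST(<decls>)\{''} = { ), *, ] }; <decls> is nullable, continue.
Every symbol is nullable, so include ''.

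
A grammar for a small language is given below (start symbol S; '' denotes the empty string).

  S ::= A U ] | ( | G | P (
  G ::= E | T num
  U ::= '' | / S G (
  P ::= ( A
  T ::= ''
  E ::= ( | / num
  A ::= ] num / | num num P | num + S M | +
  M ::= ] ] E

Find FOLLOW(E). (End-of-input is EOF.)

In G ::= E: E is at the end, add FOLLOW(G) = { EOF, (, /, ], num }.
In M ::= ] ] E: E is at the end, add FOLLOW(M) = { (, /, ] }.
Union: FOLLOW(E) = { EOF, (, /, ], num }.

{ EOF, (, /, ], num }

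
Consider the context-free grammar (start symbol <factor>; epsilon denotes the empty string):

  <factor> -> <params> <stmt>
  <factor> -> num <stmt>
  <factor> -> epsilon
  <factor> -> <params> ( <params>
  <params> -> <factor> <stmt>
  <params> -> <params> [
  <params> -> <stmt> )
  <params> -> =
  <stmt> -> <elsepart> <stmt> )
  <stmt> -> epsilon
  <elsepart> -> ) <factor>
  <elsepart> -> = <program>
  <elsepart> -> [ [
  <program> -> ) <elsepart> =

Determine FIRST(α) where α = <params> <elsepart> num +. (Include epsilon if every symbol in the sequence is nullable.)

Add FIRST(<params>)\{epsilon} = { (, ), =, [, num }; <params> is nullable, continue.
Add FIRST(<elsepart>) = { ), =, [ }; <elsepart> is not nullable, stop.

{ (, ), =, [, num }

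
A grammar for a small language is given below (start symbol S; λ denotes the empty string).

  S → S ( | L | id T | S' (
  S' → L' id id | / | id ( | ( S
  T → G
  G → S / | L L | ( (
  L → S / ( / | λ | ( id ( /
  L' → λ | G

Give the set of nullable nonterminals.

Directly nullable (have an λ-production): L, L'.
S → L with every symbol nullable, so S is nullable.
G → L L with every symbol nullable, so G is nullable.
T → G with every symbol nullable, so T is nullable.
No other nonterminal has a production whose RHS symbols are all nullable.

{ G, L, L', S, T }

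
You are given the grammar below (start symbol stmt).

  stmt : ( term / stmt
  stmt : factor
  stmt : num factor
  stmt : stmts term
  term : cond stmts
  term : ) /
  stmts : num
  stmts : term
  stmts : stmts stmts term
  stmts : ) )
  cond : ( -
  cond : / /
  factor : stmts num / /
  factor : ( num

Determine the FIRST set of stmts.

{ (, ), /, num }

stmts : num contributes {num}.
From stmts : term: add FIRST(term) = { (, ), / }.
From stmts : stmts stmts term: add FIRST(stmts) = { (, ), /, num }.
stmts : ) ) contributes {)}.
Union: FIRST(stmts) = { (, ), /, num }.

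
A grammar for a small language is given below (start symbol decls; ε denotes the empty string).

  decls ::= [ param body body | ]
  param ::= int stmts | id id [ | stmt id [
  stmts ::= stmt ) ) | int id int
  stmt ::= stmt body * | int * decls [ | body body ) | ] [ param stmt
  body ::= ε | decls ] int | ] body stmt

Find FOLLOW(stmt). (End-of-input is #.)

In param ::= stmt id [: add FIRST(id [) = { id }.
In stmts ::= stmt ) ): add FIRST() )) = { ) }.
In stmt ::= stmt body *: add FIRST(body *) = { *, [, ] }.
In stmt ::= ] [ param stmt: stmt is at the end, add FOLLOW(stmt) = { #, ), *, [, ], id, int }.
In body ::= ] body stmt: stmt is at the end, add FOLLOW(body) = { #, ), *, [, ], int }.
Union: FOLLOW(stmt) = { #, ), *, [, ], id, int }.

{ #, ), *, [, ], id, int }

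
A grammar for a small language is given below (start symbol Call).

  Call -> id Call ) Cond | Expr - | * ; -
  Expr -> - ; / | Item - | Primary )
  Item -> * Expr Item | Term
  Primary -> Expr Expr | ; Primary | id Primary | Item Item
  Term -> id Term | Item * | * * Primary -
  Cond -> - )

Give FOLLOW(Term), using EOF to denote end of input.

{ ), *, -, id }

In Item -> Term: Term is at the end, add FOLLOW(Item) = { ), *, -, id }.
In Term -> id Term: Term is at the end, add FOLLOW(Term) = { ), *, -, id }.
Union: FOLLOW(Term) = { ), *, -, id }.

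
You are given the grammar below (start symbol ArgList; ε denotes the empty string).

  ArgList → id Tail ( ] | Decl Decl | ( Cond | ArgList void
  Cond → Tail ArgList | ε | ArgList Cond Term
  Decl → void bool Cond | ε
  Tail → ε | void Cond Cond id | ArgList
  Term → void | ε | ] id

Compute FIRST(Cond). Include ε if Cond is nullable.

From Cond → Tail ArgList: Tail, ArgList nullable, take FIRST(Tail) ∪ FIRST(ArgList) = { (, id, void }; also ε since the whole RHS is nullable.
Cond → ε contributes ε.
From Cond → ArgList Cond Term: ArgList, Cond, Term nullable, take FIRST(ArgList) ∪ FIRST(Cond) ∪ FIRST(Term) = { (, ], id, void }; also ε since the whole RHS is nullable.
Union: FIRST(Cond) = { (, ], id, void, ε }.

{ (, ], id, void, ε }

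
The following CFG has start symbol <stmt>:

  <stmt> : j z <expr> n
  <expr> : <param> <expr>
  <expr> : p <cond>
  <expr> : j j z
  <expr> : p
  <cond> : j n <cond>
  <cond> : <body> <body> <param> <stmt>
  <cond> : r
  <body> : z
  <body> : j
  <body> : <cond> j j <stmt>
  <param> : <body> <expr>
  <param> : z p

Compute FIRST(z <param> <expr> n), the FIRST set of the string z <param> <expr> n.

z is a terminal; add {z} and stop.

{ z }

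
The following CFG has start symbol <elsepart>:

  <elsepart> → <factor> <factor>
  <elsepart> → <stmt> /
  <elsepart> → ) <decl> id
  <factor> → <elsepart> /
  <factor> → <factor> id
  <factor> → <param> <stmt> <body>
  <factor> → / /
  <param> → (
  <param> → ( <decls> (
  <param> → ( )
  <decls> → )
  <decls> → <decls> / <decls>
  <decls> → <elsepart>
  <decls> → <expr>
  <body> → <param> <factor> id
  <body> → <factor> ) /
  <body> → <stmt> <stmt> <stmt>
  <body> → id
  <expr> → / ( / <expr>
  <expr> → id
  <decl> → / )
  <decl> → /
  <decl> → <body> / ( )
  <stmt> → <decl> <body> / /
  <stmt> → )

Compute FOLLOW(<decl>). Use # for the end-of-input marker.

{ (, ), /, id }

In <elsepart> → ) <decl> id: add FIRST(id) = { id }.
In <stmt> → <decl> <body> / /: add FIRST(<body> / /) = { (, ), /, id }.
Union: FOLLOW(<decl>) = { (, ), /, id }.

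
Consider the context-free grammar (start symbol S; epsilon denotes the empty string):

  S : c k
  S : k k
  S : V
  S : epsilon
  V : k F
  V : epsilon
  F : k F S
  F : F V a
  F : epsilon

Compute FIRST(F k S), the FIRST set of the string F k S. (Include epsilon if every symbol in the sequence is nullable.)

{ a, k }

Add FIRST(F)\{epsilon} = { a, k }; F is nullable, continue.
k is a terminal; add {k} and stop.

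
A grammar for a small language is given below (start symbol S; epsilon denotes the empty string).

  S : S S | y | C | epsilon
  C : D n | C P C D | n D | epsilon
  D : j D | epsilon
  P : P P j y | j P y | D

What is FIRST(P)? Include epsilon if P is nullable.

From P : P P j y: P, P nullable, take FIRST(P) ∪ FIRST(P) ∪ {j} = { j }.
P : j P y contributes {j}.
From P : D: add FIRST(D) = { j, epsilon } (including epsilon since D is nullable).
Union: FIRST(P) = { j, epsilon }.

{ j, epsilon }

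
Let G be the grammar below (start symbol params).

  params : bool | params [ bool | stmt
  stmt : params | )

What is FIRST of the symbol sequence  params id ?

Add FIRST(params) = { ), bool }; params is not nullable, stop.

{ ), bool }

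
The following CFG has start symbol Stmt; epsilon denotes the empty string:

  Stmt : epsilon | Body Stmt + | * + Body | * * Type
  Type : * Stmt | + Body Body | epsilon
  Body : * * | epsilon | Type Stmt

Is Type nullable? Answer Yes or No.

Type has an epsilon-production, so Type ⇒ epsilon.

Yes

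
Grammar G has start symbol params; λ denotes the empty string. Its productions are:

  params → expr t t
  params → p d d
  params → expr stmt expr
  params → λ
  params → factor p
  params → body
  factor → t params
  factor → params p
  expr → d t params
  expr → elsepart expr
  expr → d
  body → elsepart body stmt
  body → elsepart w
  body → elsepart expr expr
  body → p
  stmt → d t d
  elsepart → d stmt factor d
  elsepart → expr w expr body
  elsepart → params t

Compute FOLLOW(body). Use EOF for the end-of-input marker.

{ EOF, d, p, t, w }

In params → body: body is at the end, add FOLLOW(params) = { EOF, d, p, t, w }.
In body → elsepart body stmt: add FIRST(stmt) = { d }.
In elsepart → expr w expr body: body is at the end, add FOLLOW(elsepart) = { d, p, t, w }.
Union: FOLLOW(body) = { EOF, d, p, t, w }.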